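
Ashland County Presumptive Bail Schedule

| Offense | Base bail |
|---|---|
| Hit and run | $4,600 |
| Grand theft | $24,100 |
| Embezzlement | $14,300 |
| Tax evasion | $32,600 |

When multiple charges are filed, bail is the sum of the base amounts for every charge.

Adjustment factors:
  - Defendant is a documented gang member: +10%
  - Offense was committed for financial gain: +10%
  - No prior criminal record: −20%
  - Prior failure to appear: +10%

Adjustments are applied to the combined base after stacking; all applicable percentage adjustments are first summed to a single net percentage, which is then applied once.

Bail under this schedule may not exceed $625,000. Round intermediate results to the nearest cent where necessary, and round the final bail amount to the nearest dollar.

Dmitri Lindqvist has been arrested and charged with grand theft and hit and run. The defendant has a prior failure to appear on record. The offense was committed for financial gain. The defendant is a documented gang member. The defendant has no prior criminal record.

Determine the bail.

Base amounts from the schedule: grand theft $24,100; hit and run $4,600.
Stacking rule: sum of all bases. $24,100 + $4,600 = $28,700.
Net percentage adjustment: +10% +10% −20% +10% = +10%. $28,700 × 1.1 = $31,570.
$31,570 is within the $625,000 maximum.

$31,570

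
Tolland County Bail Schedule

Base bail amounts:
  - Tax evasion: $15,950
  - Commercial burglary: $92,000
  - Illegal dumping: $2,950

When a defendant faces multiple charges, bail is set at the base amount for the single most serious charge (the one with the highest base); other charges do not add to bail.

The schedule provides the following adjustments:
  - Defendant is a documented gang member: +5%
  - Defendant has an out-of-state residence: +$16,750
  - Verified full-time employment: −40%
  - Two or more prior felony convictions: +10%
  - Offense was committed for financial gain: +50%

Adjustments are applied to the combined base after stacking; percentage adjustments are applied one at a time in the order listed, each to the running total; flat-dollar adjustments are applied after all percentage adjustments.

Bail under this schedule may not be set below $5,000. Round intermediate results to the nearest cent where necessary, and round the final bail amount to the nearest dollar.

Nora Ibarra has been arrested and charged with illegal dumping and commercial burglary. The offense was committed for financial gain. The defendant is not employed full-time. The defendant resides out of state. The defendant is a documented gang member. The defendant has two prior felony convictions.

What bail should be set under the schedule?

Base amounts from the schedule: illegal dumping $2,950; commercial burglary $92,000.
Stacking rule: use the highest base only. Highest is commercial burglary at $92,000. Combined base = $92,000.
Defendant is a documented gang member (+5%): $92,000 × 1.05 = $96,600.
Two or more prior felony convictions (+10%): $96,600 × 1.1 = $106,260.
Offense was committed for financial gain (+50%): $106,260 × 1.5 = $159,390.
Defendant has an out-of-state residence (+$16,750 flat): $159,390 + $16,750 = $176,140.
$176,140 is at or above the $5,000 minimum.

$176,140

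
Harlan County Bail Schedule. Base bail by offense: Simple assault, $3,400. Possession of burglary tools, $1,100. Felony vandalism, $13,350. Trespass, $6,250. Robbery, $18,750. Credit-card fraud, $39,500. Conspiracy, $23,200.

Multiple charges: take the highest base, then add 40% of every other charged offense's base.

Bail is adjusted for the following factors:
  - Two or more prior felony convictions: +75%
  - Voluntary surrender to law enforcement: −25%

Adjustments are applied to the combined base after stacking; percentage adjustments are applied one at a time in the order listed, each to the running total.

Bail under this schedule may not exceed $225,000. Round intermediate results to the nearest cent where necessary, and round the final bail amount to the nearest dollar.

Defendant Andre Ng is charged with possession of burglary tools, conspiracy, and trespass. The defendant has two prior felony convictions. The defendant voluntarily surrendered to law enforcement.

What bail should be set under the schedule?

Base amounts from the schedule: possession of burglary tools $1,100; conspiracy $23,200; trespass $6,250.
Stacking rule: highest base plus 40% of each additional charge. Highest is conspiracy at $23,200. Additional: $1,100 × 40% = $440; $6,250 × 40% = $2,500. Combined base = $23,200 + $2,940 = $26,140.
Two or more prior felony convictions (+75%): $26,140 × 1.75 = $45,745.
Voluntary surrender to law enforcement (−25%): $45,745 × 0.75 = $34,308.75.
$34,308.75 is within the $225,000 maximum.
Rounded to the nearest dollar: $34,309.

$34,309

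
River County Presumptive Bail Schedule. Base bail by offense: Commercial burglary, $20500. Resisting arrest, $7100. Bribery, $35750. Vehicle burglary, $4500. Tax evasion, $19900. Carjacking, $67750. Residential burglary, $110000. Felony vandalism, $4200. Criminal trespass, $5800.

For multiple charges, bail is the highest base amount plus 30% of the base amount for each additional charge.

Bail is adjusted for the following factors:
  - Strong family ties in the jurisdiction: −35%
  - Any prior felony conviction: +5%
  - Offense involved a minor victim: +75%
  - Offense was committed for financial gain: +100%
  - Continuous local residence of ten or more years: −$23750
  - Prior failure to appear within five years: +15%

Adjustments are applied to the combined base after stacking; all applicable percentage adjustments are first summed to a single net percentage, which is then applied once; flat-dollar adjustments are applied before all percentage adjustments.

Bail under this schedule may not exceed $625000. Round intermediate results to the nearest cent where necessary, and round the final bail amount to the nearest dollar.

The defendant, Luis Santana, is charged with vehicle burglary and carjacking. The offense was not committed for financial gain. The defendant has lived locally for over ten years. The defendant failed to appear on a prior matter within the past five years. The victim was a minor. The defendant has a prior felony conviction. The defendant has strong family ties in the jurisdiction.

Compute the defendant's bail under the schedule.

Base amounts from the schedule: vehicle burglary $4500; carjacking $67750.
Stacking rule: highest base plus 30% of each additional charge. Highest is carjacking at $67750. Additional: $4500 × 30% = $1350. Combined base = $67750 + $1350 = $69100.
Continuous local residence of ten or more years (−$23750 flat): $69100 − $23750 = $45350.
Net percentage adjustment: −35% +5% +75% +15% = +60%. $45350 × 1.6 = $72560.
$72560 is within the $625000 maximum.

$72560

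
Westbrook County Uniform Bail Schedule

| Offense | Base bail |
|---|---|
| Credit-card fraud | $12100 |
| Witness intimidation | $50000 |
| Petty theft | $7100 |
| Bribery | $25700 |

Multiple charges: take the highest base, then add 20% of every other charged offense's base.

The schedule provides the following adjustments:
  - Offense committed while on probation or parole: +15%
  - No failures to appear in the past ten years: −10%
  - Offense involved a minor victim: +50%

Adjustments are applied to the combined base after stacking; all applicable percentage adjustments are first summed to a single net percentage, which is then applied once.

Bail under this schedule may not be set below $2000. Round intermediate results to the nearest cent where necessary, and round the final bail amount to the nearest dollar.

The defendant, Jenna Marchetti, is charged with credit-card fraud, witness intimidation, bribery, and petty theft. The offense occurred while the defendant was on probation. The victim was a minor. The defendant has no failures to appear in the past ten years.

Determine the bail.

$91419

Base amounts from the schedule: credit-card fraud $12100; witness intimidation $50000; bribery $25700; petty theft $7100.
Stacking rule: highest base plus 20% of each additional charge. Highest is witness intimidation at $50000. Additional: $12100 × 20% = $2420; $25700 × 20% = $5140; $7100 × 20% = $1420. Combined base = $50000 + $8980 = $58980.
Net percentage adjustment: +15% −10% +50% = +55%. $58980 × 1.55 = $91419.
$91419 is at or above the $2000 minimum.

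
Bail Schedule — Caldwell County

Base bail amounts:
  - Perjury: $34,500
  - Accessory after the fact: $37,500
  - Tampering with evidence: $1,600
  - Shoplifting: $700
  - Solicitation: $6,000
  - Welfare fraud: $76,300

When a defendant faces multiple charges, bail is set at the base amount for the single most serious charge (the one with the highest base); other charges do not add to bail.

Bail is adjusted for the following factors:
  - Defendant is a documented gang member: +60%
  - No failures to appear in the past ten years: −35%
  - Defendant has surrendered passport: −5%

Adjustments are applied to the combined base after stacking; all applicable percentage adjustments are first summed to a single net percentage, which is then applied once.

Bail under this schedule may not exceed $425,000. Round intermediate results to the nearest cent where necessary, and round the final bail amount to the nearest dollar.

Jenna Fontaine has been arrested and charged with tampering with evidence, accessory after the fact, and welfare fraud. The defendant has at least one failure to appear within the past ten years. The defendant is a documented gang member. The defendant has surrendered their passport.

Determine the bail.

Base amounts from the schedule: tampering with evidence $1,600; accessory after the fact $37,500; welfare fraud $76,300.
Stacking rule: use the highest base only. Highest is welfare fraud at $76,300. Combined base = $76,300.
Net percentage adjustment: +60% −5% = +55%. $76,300 × 1.55 = $118,265.
$118,265 is within the $425,000 maximum.

$118,265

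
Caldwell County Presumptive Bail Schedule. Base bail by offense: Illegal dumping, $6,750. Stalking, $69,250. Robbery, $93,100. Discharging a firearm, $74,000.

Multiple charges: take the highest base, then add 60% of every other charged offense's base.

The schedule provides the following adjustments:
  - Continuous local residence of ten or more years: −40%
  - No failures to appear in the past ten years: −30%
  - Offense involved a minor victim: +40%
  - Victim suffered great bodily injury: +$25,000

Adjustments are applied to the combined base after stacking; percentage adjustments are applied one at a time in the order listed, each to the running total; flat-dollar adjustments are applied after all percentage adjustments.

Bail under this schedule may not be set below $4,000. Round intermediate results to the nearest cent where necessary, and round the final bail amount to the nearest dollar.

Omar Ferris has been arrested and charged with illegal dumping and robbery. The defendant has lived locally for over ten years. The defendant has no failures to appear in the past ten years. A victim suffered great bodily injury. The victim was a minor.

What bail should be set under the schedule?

Base amounts from the schedule: illegal dumping $6,750; robbery $93,100.
Stacking rule: highest base plus 60% of each additional charge. Highest is robbery at $93,100. Additional: $6,750 × 60% = $4,050. Combined base = $93,100 + $4,050 = $97,150.
Continuous local residence of ten or more years (−40%): $97,150 × 0.6 = $58,290.
No failures to appear in the past ten years (−30%): $58,290 × 0.7 = $40,803.
Offense involved a minor victim (+40%): $40,803 × 1.4 = $57,124.20.
Victim suffered great bodily injury (+$25,000 flat): $57,124.20 + $25,000 = $82,124.20.
$82,124.20 is at or above the $4,000 minimum.
Rounded to the nearest dollar: $82,124.

$82,124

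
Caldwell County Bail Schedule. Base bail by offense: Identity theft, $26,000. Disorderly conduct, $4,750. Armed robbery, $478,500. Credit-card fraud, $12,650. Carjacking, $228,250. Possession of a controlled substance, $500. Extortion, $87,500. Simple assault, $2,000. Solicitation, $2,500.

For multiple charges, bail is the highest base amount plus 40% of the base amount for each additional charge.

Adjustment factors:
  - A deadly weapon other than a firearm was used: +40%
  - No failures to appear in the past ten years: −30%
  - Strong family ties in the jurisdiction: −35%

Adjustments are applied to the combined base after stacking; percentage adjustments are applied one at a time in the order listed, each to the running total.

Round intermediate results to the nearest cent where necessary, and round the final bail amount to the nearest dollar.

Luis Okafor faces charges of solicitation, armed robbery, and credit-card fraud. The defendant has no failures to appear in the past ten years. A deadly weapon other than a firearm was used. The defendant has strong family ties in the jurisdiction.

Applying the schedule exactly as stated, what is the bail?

Base amounts from the schedule: solicitation $2,500; armed robbery $478,500; credit-card fraud $12,650.
Stacking rule: highest base plus 40% of each additional charge. Highest is armed robbery at $478,500. Additional: $2,500 × 40% = $1,000; $12,650 × 40% = $5,060. Combined base = $478,500 + $6,060 = $484,560.
A deadly weapon other than a firearm was used (+40%): $484,560 × 1.4 = $678,384.
No failures to appear in the past ten years (−30%): $678,384 × 0.7 = $474,868.80.
Strong family ties in the jurisdiction (−35%): $474,868.80 × 0.65 = $308,664.72.
Rounded to the nearest dollar: $308,665.

$308,665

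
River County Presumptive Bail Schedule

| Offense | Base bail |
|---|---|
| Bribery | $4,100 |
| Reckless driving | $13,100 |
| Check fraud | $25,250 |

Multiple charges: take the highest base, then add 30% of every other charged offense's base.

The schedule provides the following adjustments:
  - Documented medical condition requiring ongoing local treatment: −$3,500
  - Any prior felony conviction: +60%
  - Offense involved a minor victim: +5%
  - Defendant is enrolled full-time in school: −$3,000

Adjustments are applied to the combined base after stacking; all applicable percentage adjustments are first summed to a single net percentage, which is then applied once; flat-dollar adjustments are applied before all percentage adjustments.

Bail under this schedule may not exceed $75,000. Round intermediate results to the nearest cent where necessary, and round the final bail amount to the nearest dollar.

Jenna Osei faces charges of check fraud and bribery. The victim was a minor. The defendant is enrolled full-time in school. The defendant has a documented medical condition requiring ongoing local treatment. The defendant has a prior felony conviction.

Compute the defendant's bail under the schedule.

Base amounts from the schedule: check fraud $25,250; bribery $4,100.
Stacking rule: highest base plus 30% of each additional charge. Highest is check fraud at $25,250. Additional: $4,100 × 30% = $1,230. Combined base = $25,250 + $1,230 = $26,480.
Documented medical condition requiring ongoing local treatment (−$3,500 flat): $26,480 − $3,500 = $22,980.
Defendant is enrolled full-time in school (−$3,000 flat): $22,980 − $3,000 = $19,980.
Net percentage adjustment: +60% +5% = +65%. $19,980 × 1.65 = $32,967.
$32,967 is within the $75,000 maximum.

$32,967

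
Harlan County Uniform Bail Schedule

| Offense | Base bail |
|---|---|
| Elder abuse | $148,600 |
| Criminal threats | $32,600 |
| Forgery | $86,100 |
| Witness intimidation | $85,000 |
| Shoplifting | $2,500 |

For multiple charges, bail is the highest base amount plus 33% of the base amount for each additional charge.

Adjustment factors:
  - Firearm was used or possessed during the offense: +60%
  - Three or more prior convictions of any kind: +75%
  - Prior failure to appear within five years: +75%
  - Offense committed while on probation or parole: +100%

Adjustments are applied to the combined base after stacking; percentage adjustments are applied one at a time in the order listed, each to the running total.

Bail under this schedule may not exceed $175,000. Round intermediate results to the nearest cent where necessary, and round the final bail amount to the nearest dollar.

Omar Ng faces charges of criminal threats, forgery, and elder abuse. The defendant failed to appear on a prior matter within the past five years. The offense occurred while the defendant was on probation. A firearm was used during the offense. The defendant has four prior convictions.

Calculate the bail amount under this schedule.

$175,000

Base amounts from the schedule: criminal threats $32,600; forgery $86,100; elder abuse $148,600.
Stacking rule: highest base plus 33% of each additional charge. Highest is elder abuse at $148,600. Additional: $32,600 × 33% = $10,758; $86,100 × 33% = $28,413. Combined base = $148,600 + $39,171 = $187,771.
Firearm was used or possessed during the offense (+60%): $187,771 × 1.6 = $300,433.60.
Three or more prior convictions of any kind (+75%): $300,433.60 × 1.75 = $525,758.80.
Prior failure to appear within five years (+75%): $525,758.80 × 1.75 = $920,077.90.
Offense committed while on probation or parole (+100%): $920,077.90 × 2 = $1,840,155.80.
Result $1,840,155.80 exceeds the maximum of $175,000; bail is capped at $175,000.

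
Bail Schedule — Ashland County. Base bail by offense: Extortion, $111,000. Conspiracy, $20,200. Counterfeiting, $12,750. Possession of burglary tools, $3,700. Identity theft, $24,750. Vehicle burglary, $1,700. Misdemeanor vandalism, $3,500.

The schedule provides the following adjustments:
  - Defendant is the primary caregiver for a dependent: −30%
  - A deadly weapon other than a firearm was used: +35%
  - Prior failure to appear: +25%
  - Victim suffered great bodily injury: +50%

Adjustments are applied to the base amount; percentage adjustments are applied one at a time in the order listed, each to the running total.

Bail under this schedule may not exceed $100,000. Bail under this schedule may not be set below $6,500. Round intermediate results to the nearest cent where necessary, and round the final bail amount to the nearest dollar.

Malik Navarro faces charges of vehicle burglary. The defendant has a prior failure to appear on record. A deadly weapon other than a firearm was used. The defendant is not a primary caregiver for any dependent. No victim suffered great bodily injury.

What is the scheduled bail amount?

Base amounts from the schedule: vehicle burglary $1,700.
Single charge. Combined base = $1,700.
A deadly weapon other than a firearm was used (+35%): $1,700 × 1.35 = $2,295.
Prior failure to appear (+25%): $2,295 × 1.25 = $2,868.75.
$2,868.75 is within the $100,000 maximum.
Result $2,868.75 is below the minimum of $6,500; bail is set at the minimum $6,500.

$6,500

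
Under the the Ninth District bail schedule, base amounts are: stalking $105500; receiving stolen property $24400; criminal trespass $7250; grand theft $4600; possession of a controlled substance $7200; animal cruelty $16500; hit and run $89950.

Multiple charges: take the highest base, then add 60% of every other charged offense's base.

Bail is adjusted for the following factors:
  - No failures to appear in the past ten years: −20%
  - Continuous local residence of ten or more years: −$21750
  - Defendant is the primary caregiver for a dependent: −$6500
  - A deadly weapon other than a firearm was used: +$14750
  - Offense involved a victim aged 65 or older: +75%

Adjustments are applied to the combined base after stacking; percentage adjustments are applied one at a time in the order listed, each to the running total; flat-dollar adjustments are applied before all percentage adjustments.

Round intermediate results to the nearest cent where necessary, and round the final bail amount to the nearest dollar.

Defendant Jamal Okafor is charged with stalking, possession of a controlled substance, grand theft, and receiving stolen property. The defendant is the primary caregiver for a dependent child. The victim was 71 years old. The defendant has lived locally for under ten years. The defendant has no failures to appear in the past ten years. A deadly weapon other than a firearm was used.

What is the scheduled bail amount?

Base amounts from the schedule: stalking $105500; possession of a controlled substance $7200; grand theft $4600; receiving stolen property $24400.
Stacking rule: highest base plus 60% of each additional charge. Highest is stalking at $105500. Additional: $7200 × 60% = $4320; $4600 × 60% = $2760; $24400 × 60% = $14640. Combined base = $105500 + $21720 = $127220.
Defendant is the primary caregiver for a dependent (−$6500 flat): $127220 − $6500 = $120720.
A deadly weapon other than a firearm was used (+$14750 flat): $120720 + $14750 = $135470.
No failures to appear in the past ten years (−20%): $135470 × 0.8 = $108376.
Offense involved a victim aged 65 or older (+75%): $108376 × 1.75 = $189658.

$189658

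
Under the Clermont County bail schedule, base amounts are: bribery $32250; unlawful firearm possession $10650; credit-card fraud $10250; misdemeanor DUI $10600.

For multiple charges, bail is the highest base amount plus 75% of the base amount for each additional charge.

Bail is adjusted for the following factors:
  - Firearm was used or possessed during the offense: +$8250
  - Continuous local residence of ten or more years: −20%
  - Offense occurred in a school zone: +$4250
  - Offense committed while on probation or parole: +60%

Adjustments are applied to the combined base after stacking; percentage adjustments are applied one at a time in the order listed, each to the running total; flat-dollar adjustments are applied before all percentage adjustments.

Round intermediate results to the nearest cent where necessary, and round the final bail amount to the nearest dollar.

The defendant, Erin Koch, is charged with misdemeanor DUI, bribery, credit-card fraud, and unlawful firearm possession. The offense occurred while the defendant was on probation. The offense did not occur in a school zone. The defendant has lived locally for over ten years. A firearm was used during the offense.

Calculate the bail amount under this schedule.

Base amounts from the schedule: misdemeanor DUI $10600; bribery $32250; credit-card fraud $10250; unlawful firearm possession $10650.
Stacking rule: highest base plus 75% of each additional charge. Highest is bribery at $32250. Additional: $10600 × 75% = $7950; $10250 × 75% = $7687.50; $10650 × 75% = $7987.50. Combined base = $32250 + $23625 = $55875.
Firearm was used or possessed during the offense (+$8250 flat): $55875 + $8250 = $64125.
Continuous local residence of ten or more years (−20%): $64125 × 0.8 = $51300.
Offense committed while on probation or parole (+60%): $51300 × 1.6 = $82080.

$82080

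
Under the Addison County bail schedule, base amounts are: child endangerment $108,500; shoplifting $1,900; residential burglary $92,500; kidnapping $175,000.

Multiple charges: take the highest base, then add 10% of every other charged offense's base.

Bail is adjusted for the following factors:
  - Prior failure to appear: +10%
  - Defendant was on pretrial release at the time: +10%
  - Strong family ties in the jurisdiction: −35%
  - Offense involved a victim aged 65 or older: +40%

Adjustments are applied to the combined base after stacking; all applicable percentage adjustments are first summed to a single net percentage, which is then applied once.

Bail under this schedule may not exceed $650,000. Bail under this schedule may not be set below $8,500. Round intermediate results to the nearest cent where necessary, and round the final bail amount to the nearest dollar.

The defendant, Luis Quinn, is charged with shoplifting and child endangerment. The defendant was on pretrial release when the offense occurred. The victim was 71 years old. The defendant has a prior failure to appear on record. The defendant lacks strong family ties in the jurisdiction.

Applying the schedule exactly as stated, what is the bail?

Base amounts from the schedule: shoplifting $1,900; child endangerment $108,500.
Stacking rule: highest base plus 10% of each additional charge. Highest is child endangerment at $108,500. Additional: $1,900 × 10% = $190. Combined base = $108,500 + $190 = $108,690.
Net percentage adjustment: +10% +10% +40% = +60%. $108,690 × 1.6 = $173,904.
$173,904 is within the $650,000 maximum.
$173,904 is at or above the $8,500 minimum.

$173,904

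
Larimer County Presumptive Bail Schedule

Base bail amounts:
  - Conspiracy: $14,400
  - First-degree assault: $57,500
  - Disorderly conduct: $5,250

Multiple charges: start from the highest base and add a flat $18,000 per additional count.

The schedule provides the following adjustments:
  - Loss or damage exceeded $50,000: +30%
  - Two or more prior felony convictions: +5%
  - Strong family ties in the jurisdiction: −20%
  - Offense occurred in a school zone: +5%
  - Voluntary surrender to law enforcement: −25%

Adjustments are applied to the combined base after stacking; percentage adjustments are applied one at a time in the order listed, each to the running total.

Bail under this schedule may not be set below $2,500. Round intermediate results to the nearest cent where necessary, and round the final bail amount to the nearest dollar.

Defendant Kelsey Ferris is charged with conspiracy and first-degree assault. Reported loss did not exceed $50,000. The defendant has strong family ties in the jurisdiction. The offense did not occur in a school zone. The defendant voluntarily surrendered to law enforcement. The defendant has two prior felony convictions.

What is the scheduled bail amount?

$47,565

Base amounts from the schedule: conspiracy $14,400; first-degree assault $57,500.
Stacking rule: highest base plus $18,000 per additional charge. Highest is first-degree assault at $57,500; 1 additional charge → +$18,000. Combined base = $75,500.
Two or more prior felony convictions (+5%): $75,500 × 1.05 = $79,275.
Strong family ties in the jurisdiction (−20%): $79,275 × 0.8 = $63,420.
Voluntary surrender to law enforcement (−25%): $63,420 × 0.75 = $47,565.
$47,565 is at or above the $2,500 minimum.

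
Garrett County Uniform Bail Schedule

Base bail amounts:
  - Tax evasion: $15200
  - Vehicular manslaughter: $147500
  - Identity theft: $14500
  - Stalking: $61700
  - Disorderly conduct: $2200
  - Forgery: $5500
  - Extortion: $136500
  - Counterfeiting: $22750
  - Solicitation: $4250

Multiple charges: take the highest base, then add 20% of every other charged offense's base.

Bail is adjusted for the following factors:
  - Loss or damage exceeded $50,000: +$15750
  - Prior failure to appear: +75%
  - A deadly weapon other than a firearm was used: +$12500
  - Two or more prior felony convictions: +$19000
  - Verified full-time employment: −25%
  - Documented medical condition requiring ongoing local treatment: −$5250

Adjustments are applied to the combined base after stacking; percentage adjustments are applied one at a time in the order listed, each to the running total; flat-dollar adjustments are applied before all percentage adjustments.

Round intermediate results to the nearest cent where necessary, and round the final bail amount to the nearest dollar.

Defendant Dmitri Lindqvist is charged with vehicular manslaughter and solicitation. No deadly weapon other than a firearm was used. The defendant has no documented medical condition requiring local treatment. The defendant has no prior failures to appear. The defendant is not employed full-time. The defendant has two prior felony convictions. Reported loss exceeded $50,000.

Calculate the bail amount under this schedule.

$183100

Base amounts from the schedule: vehicular manslaughter $147500; solicitation $4250.
Stacking rule: highest base plus 20% of each additional charge. Highest is vehicular manslaughter at $147500. Additional: $4250 × 20% = $850. Combined base = $147500 + $850 = $148350.
Loss or damage exceeded $50,000 (+$15750 flat): $148350 + $15750 = $164100.
Two or more prior felony convictions (+$19000 flat): $164100 + $19000 = $183100.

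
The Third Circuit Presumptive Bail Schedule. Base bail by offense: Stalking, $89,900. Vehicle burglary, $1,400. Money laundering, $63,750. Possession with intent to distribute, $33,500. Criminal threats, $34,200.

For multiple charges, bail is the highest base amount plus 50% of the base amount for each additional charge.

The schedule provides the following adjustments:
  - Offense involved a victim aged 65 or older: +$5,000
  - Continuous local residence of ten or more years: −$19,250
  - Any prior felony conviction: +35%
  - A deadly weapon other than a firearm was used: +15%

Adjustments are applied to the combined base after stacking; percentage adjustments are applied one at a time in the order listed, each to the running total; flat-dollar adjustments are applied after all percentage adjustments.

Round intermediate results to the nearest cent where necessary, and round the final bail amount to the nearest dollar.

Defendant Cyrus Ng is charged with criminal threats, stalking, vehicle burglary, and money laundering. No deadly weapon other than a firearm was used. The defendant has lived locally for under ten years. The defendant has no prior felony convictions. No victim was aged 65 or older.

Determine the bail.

Base amounts from the schedule: criminal threats $34,200; stalking $89,900; vehicle burglary $1,400; money laundering $63,750.
Stacking rule: highest base plus 50% of each additional charge. Highest is stalking at $89,900. Additional: $34,200 × 50% = $17,100; $1,400 × 50% = $700; $63,750 × 50% = $31,875. Combined base = $89,900 + $49,675 = $139,575.
No adjustment factors apply to this defendant.

$139,575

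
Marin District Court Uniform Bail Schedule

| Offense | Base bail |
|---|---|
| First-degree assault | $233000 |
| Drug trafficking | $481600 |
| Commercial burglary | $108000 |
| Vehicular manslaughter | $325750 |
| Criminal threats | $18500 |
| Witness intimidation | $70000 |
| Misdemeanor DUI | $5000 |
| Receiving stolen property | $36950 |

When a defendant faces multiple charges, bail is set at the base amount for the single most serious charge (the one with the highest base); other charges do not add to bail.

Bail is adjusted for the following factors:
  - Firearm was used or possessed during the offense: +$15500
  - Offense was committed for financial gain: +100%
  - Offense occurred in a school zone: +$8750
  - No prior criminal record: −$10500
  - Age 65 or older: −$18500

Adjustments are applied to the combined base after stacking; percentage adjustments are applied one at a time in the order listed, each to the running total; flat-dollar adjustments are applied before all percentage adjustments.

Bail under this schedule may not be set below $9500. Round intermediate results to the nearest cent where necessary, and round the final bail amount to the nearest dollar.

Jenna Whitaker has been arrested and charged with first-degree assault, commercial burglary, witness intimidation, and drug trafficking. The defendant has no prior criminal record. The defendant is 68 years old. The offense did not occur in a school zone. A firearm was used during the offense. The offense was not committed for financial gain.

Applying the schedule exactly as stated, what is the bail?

$468100

Base amounts from the schedule: first-degree assault $233000; commercial burglary $108000; witness intimidation $70000; drug trafficking $481600.
Stacking rule: use the highest base only. Highest is drug trafficking at $481600. Combined base = $481600.
Firearm was used or possessed during the offense (+$15500 flat): $481600 + $15500 = $497100.
No prior criminal record (−$10500 flat): $497100 − $10500 = $486600.
Age 65 or older (−$18500 flat): $486600 − $18500 = $468100.
$468100 is at or above the $9500 minimum.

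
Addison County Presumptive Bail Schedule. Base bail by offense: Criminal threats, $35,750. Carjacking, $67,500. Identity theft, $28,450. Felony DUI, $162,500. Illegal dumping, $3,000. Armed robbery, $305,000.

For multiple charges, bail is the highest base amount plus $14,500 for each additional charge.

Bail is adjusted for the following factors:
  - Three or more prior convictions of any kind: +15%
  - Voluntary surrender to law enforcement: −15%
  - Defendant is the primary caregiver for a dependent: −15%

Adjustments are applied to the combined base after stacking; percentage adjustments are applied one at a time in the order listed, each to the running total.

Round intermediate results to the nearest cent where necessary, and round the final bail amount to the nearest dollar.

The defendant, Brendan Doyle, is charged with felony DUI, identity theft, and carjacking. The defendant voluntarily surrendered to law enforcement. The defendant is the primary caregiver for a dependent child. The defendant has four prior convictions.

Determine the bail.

$159,113

Base amounts from the schedule: felony DUI $162,500; identity theft $28,450; carjacking $67,500.
Stacking rule: highest base plus $14,500 per additional charge. Highest is felony DUI at $162,500; 2 additional charges → +$29,000. Combined base = $191,500.
Three or more prior convictions of any kind (+15%): $191,500 × 1.15 = $220,225.
Voluntary surrender to law enforcement (−15%): $220,225 × 0.85 = $187,191.25.
Defendant is the primary caregiver for a dependent (−15%): $187,191.25 × 0.85 = $159,112.56.
Rounded to the nearest dollar: $159,113.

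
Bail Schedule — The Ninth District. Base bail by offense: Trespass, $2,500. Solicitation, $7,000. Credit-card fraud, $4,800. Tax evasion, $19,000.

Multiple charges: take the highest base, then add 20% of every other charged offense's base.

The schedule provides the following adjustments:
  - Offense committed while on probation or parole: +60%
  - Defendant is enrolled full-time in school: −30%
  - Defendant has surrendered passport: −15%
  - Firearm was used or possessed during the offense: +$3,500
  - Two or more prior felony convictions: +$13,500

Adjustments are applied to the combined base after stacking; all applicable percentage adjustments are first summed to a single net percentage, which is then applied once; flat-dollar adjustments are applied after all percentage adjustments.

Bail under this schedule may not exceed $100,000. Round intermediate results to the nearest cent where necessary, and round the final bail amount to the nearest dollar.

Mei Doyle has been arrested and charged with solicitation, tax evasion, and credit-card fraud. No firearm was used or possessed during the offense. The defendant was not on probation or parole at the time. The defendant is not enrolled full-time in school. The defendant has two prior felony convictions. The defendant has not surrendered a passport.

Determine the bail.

$34,860

Base amounts from the schedule: solicitation $7,000; tax evasion $19,000; credit-card fraud $4,800.
Stacking rule: highest base plus 20% of each additional charge. Highest is tax evasion at $19,000. Additional: $7,000 × 20% = $1,400; $4,800 × 20% = $960. Combined base = $19,000 + $2,360 = $21,360.
Two or more prior felony convictions (+$13,500 flat): $21,360 + $13,500 = $34,860.
$34,860 is within the $100,000 maximum.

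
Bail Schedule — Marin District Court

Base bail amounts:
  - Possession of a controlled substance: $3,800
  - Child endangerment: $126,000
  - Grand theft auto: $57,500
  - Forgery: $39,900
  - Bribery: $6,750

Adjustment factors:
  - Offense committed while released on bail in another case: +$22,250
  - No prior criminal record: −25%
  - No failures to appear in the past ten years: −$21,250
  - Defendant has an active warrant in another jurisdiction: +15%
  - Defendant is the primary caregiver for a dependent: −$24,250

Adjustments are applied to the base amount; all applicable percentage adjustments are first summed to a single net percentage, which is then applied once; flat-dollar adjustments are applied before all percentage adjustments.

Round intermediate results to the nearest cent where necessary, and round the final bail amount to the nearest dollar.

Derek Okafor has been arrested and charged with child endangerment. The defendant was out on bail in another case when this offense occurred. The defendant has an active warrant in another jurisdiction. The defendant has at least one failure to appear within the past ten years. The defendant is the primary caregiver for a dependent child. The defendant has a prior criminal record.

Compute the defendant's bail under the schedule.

Base amounts from the schedule: child endangerment $126,000.
Single charge. Combined base = $126,000.
Offense committed while released on bail in another case (+$22,250 flat): $126,000 + $22,250 = $148,250.
Defendant is the primary caregiver for a dependent (−$24,250 flat): $148,250 − $24,250 = $124,000.
Defendant has an active warrant in another jurisdiction (+15%): $124,000 × 1.15 = $142,600.

$142,600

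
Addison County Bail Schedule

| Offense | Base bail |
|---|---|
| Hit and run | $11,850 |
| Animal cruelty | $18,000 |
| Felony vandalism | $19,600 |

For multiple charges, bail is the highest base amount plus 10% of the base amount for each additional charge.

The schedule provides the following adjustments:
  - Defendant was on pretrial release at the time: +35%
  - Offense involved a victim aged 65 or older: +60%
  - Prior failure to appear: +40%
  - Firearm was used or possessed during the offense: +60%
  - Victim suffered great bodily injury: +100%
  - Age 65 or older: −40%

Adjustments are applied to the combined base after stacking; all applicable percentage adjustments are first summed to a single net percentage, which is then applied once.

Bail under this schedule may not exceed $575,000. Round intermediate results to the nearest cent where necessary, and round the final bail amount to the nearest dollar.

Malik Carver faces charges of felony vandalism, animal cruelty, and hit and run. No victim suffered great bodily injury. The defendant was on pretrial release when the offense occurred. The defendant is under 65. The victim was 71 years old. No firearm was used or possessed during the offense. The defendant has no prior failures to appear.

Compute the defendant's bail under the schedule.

$44,041

Base amounts from the schedule: felony vandalism $19,600; animal cruelty $18,000; hit and run $11,850.
Stacking rule: highest base plus 10% of each additional charge. Highest is felony vandalism at $19,600. Additional: $18,000 × 10% = $1,800; $11,850 × 10% = $1,185. Combined base = $19,600 + $2,985 = $22,585.
Net percentage adjustment: +35% +60% = +95%. $22,585 × 1.95 = $44,040.75.
$44,040.75 is within the $575,000 maximum.
Rounded to the nearest dollar: $44,041.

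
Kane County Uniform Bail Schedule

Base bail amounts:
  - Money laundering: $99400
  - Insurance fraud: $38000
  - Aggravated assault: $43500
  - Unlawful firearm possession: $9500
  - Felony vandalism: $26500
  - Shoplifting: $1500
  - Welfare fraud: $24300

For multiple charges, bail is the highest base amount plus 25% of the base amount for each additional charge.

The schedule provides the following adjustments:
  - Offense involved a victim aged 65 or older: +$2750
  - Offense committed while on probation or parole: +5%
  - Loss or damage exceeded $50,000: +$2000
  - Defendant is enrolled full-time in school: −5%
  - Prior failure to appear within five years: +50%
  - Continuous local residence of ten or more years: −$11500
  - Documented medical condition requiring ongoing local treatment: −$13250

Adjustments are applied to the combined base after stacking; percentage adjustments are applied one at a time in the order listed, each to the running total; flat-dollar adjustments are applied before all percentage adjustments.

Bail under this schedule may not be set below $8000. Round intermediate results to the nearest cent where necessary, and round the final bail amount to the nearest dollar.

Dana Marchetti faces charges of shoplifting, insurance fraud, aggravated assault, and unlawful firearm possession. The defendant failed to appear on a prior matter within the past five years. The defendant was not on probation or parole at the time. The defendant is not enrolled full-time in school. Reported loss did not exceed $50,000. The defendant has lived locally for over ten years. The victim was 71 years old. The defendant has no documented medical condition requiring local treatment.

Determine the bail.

Base amounts from the schedule: shoplifting $1500; insurance fraud $38000; aggravated assault $43500; unlawful firearm possession $9500.
Stacking rule: highest base plus 25% of each additional charge. Highest is aggravated assault at $43500. Additional: $1500 × 25% = $375; $38000 × 25% = $9500; $9500 × 25% = $2375. Combined base = $43500 + $12250 = $55750.
Offense involved a victim aged 65 or older (+$2750 flat): $55750 + $2750 = $58500.
Continuous local residence of ten or more years (−$11500 flat): $58500 − $11500 = $47000.
Prior failure to appear within five years (+50%): $47000 × 1.5 = $70500.
$70500 is at or above the $8000 minimum.

$70500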